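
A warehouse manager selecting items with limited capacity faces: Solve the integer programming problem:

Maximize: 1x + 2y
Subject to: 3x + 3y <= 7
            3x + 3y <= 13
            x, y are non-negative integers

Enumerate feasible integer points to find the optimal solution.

Constraint 1: 3x + 3y <= 7
Constraint 2: 3x + 3y <= 13
Feasible x range (need y >= 0): 0 <= x <= min(7/3, 13/3) => x in {0, ..., 2}.
Enumerate feasible integer points row by row (the coefficient of y is 2 > 0, so for each x the largest feasible y gives the best value):
  x = 0: y <= min((7 - 3*0)/3, (13 - 3*0)/3) => y in {0, ..., 2}; best 1*0 + 2*2 = 4
  x = 1: y <= min((7 - 3*1)/3, (13 - 3*1)/3) => y in {0, ..., 1}; best 1*1 + 2*1 = 3
  x = 2: y <= min((7 - 3*2)/3, (13 - 3*2)/3) => y in {0}; best 1*2 + 2*0 = 2
The maximum 1x + 2y = 4 is achieved at x = 0, y = 2.
Check: 3*0 + 3*2 = 6 <= 7 and 3*0 + 3*2 = 6 <= 13.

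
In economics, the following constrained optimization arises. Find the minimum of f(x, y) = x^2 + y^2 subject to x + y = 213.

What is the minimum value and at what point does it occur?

Substitute y = 213 - x into f(x,y) = x^2 + y^2:
g(x) = x^2 + (213 - x)^2 = 2x^2 - 426x + 45369
g'(x) = 4x - 426 = 0  =>  x = 213/2
y = 213 - 213/2 = 213/2
Minimum value = (213/2)^2 + (213/2)^2 = 45369/2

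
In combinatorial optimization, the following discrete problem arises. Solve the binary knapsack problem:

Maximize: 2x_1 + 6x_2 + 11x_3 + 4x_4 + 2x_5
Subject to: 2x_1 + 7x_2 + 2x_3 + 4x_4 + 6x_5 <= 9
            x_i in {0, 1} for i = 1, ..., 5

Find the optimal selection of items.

Items: item 1 (v=2, w=2), item 2 (v=6, w=7), item 3 (v=11, w=2), item 4 (v=4, w=4), item 5 (v=2, w=6)
Capacity: 9
Checking all 32 subsets (w = total weight, v = total value):
  {}: w = 0, v = 0
  {1}: w = 2, v = 2
  {2}: w = 7, v = 6
  {3}: w = 2, v = 11
  {4}: w = 4, v = 4
  {5}: w = 6, v = 2
  {1, 2}: w = 9, v = 8
  {1, 3}: w = 4, v = 13
  {1, 4}: w = 6, v = 6
  {1, 5}: w = 8, v = 4
  {2, 3}: w = 9, v = 17
  {2, 4}: w = 11 > 9, infeasible
  {2, 5}: w = 13 > 9, infeasible
  {3, 4}: w = 6, v = 15
  {3, 5}: w = 8, v = 13
  {4, 5}: w = 10 > 9, infeasible
  {1, 2, 3}: w = 11 > 9, infeasible
  {1, 2, 4}: w = 13 > 9, infeasible
  {1, 2, 5}: w = 15 > 9, infeasible
  {1, 3, 4}: w = 8, v = 17
  {1, 3, 5}: w = 10 > 9, infeasible
  {1, 4, 5}: w = 12 > 9, infeasible
  {2, 3, 4}: w = 13 > 9, infeasible
  {2, 3, 5}: w = 15 > 9, infeasible
  {2, 4, 5}: w = 17 > 9, infeasible
  {3, 4, 5}: w = 12 > 9, infeasible
  {1, 2, 3, 4}: w = 15 > 9, infeasible
  {1, 2, 3, 5}: w = 17 > 9, infeasible
  {1, 2, 4, 5}: w = 19 > 9, infeasible
  {1, 3, 4, 5}: w = 14 > 9, infeasible
  {2, 3, 4, 5}: w = 19 > 9, infeasible
  {1, 2, 3, 4, 5}: w = 21 > 9, infeasible
Best feasible subset: items [2, 3]
(The same value 17 is also attained by {1, 3, 4}.)
Total weight: 9 <= 9, total value: 17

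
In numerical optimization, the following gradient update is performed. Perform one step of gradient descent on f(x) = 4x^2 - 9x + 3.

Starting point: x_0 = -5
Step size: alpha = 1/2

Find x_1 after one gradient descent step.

f(x) = 4x^2 - 9x + 3
f'(x) = 8x - 9
f'(-5) = 8*-5 + (-9) = -49
x_1 = x_0 - alpha * f'(x_0) = -5 - 1/2 * -49 = 39/2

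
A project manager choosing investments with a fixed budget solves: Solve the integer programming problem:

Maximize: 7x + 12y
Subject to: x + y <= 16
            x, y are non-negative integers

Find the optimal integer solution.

Objective: 7x + 12y, constraint: x + y <= 16
Coefficient of y is 12 > coefficient of x is 7, so allocate the entire budget to y.
Optimal: x = 0, y = 16, value = 192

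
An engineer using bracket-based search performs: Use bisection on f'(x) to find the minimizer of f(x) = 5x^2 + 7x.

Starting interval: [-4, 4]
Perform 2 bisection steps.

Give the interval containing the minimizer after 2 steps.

Finding critical point of f(x) = 5x^2 + 7x using bisection on f'(x) = 10x + 7.
f'(x) = 0 when x = -7/10.
Starting interval: [-4, 4]
Step 1: mid = 0, f'(mid) = 7, new interval = [-4, 0]
Step 2: mid = -2, f'(mid) = -13, new interval = [-2, 0]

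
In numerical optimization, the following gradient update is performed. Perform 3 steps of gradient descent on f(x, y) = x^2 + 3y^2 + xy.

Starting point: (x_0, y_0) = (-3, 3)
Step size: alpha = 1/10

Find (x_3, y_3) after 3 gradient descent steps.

f(x,y) = x^2 + 3y^2 + xy
grad_x = 2x + 1y, grad_y = 6y + 1x
Step 1: grad = (-3, 15), (-27/10, 3/2)
Step 2: grad = (-39/10, 63/10), (-231/100, 87/100)
Step 3: grad = (-15/4, 291/100), (-387/200, 579/1000)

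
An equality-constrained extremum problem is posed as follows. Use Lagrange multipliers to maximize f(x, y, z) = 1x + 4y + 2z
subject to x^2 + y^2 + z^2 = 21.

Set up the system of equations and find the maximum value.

Lagrange conditions: 1 = 2*lambda*x, 4 = 2*lambda*y, 2 = 2*lambda*z
So x:1 = y:4 = z:2, i.e. x = 1t, y = 4t, z = 2t
Constraint: t^2*(1^2 + 4^2 + 2^2) = 21
  t^2 * 21 = 21  =>  t = sqrt(1)
Maximum = 1*1t + 4*4t + 2*2t = 21*sqrt(1) = 21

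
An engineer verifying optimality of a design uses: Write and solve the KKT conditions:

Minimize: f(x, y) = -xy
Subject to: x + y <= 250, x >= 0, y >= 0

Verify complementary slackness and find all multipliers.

Problem: min -xy s.t. x + y <= 250 (multiplier lambda), x >= 0 (mu_x), y >= 0 (mu_y)
KKT stationarity: -y + lambda - mu_x = 0, -x + lambda - mu_y = 0, with lambda, mu_x, mu_y >= 0
Complementary slackness: lambda*(x + y - 250) = 0, mu_x*x = 0, mu_y*y = 0
If lambda = 0: y = -mu_x <= 0 and x = -mu_y <= 0 force x = y = 0 with f = 0; but x = y = 125 is feasible with f = -15625 < 0, so this is not the minimum. Hence lambda > 0 and x + y = 250.
Try x > 0, y > 0 (so mu_x = mu_y = 0): y = lambda, x = lambda => x = y = lambda
x + y = 250 => 2*lambda = 250 => lambda = 125
x* = y* = 125 > 0, consistent with mu_x = mu_y = 0.
(Any feasible point with x = 0 or y = 0 has f = 0 > -15625, so the minimum is not on those boundaries.)
min(-xy) = -15625 (i.e. max xy = 15625)
Multipliers: lambda = 125, mu_x = 0, mu_y = 0
Complementary slackness: lambda*(x + y - 250) = 125*(125 + 125 - 250) = 0, mu_x*x = 0*125 = 0, mu_y*y = 0*125 = 0. Satisfied.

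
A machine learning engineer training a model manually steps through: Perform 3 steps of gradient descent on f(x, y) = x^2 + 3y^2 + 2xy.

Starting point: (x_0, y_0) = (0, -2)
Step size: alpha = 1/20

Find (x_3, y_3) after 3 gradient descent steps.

f(x,y) = x^2 + 3y^2 + 2xy
grad_x = 2x + 2y, grad_y = 6y + 2x
Step 1: grad = (-4, -12), (1/5, -7/5)
Step 2: grad = (-12/5, -8), (8/25, -1)
Step 3: grad = (-34/25, -134/25), (97/250, -183/250)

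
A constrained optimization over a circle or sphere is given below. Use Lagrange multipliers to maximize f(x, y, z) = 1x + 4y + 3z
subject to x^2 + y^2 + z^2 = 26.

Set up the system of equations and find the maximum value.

Lagrange conditions: 1 = 2*lambda*x, 4 = 2*lambda*y, 3 = 2*lambda*z
So x:1 = y:4 = z:3, i.e. x = 1t, y = 4t, z = 3t
Constraint: t^2*(1^2 + 4^2 + 3^2) = 26
  t^2 * 26 = 26  =>  t = sqrt(1)
Maximum = 1*1t + 4*4t + 3*3t = 26*sqrt(1) = 26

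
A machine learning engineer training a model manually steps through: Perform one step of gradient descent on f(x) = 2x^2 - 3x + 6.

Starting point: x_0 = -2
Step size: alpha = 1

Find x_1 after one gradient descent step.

f(x) = 2x^2 - 3x + 6
f'(x) = 4x - 3
f'(-2) = 4*-2 + (-3) = -11
x_1 = x_0 - alpha * f'(x_0) = -2 - 1 * -11 = 9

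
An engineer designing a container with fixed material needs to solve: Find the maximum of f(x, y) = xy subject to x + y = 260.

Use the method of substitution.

Substitute y = 260 - x into f(x,y) = xy:
g(x) = x(260 - x) = 260x - x^2
g'(x) = 260 - 2x = 0  =>  x = 130
y = 260 - 130 = 130
Maximum value = 130 * 130 = 16900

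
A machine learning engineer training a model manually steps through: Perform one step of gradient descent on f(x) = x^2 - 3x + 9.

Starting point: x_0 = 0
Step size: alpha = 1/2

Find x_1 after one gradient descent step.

f(x) = x^2 - 3x + 9
f'(x) = 2x - 3
f'(0) = 2*0 + (-3) = -3
x_1 = x_0 - alpha * f'(x_0) = 0 - 1/2 * -3 = 3/2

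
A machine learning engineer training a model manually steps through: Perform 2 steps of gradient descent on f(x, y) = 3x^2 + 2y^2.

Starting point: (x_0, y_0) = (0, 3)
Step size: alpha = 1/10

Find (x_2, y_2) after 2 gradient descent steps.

f(x,y) = 3x^2 + 2y^2
grad_x = 6x + 0y, grad_y = 4y + 0x
Step 1: grad = (0, 12), (0, 9/5)
Step 2: grad = (0, 36/5), (0, 27/25)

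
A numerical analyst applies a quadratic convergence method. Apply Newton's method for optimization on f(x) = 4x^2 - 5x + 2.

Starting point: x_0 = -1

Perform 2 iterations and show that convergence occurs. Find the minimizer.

f(x) = 4x^2 - 5x + 2, f'(x) = 8x + (-5), f''(x) = 8
Step 1: f'(-1) = -13, x_1 = -1 - -13/8 = 5/8
Step 2: f'(5/8) = 0, x_2 = 5/8 (converged)
Newton's method converges in 1 step for quadratics.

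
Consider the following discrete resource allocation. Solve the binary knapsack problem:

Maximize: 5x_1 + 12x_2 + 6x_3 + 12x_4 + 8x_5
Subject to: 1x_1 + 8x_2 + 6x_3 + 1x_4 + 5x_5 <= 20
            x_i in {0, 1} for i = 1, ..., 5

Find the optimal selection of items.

Items: item 1 (v=5, w=1), item 2 (v=12, w=8), item 3 (v=6, w=6), item 4 (v=12, w=1), item 5 (v=8, w=5)
Capacity: 20
Checking all 32 subsets (w = total weight, v = total value):
  {}: w = 0, v = 0
  {1}: w = 1, v = 5
  {2}: w = 8, v = 12
  {3}: w = 6, v = 6
  {4}: w = 1, v = 12
  {5}: w = 5, v = 8
  {1, 2}: w = 9, v = 17
  {1, 3}: w = 7, v = 11
  {1, 4}: w = 2, v = 17
  {1, 5}: w = 6, v = 13
  {2, 3}: w = 14, v = 18
  {2, 4}: w = 9, v = 24
  {2, 5}: w = 13, v = 20
  {3, 4}: w = 7, v = 18
  {3, 5}: w = 11, v = 14
  {4, 5}: w = 6, v = 20
  {1, 2, 3}: w = 15, v = 23
  {1, 2, 4}: w = 10, v = 29
  {1, 2, 5}: w = 14, v = 25
  {1, 3, 4}: w = 8, v = 23
  {1, 3, 5}: w = 12, v = 19
  {1, 4, 5}: w = 7, v = 25
  {2, 3, 4}: w = 15, v = 30
  {2, 3, 5}: w = 19, v = 26
  {2, 4, 5}: w = 14, v = 32
  {3, 4, 5}: w = 12, v = 26
  {1, 2, 3, 4}: w = 16, v = 35
  {1, 2, 3, 5}: w = 20, v = 31
  {1, 2, 4, 5}: w = 15, v = 37
  {1, 3, 4, 5}: w = 13, v = 31
  {2, 3, 4, 5}: w = 20, v = 38
  {1, 2, 3, 4, 5}: w = 21 > 20, infeasible
Best feasible subset: items [2, 3, 4, 5]
Total weight: 20 <= 20, total value: 38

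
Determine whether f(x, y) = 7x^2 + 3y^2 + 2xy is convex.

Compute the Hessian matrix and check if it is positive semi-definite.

f(x,y) = 7x^2 + 3y^2 + 2xy
Hessian H = [[14, 2], [2, 6]]
trace(H) = 20, det(H) = 80
Eigenvalues: (20 +/- sqrt(80)) / 2 = 14.47, 5.528
Since both eigenvalues > 0, f is convex.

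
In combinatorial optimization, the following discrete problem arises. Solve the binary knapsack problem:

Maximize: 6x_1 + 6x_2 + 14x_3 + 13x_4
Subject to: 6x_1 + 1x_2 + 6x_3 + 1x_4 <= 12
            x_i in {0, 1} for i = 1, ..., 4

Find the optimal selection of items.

Items: item 1 (v=6, w=6), item 2 (v=6, w=1), item 3 (v=14, w=6), item 4 (v=13, w=1)
Capacity: 12
Checking all 16 subsets (w = total weight, v = total value):
  {}: w = 0, v = 0
  {1}: w = 6, v = 6
  {2}: w = 1, v = 6
  {3}: w = 6, v = 14
  {4}: w = 1, v = 13
  {1, 2}: w = 7, v = 12
  {1, 3}: w = 12, v = 20
  {1, 4}: w = 7, v = 19
  {2, 3}: w = 7, v = 20
  {2, 4}: w = 2, v = 19
  {3, 4}: w = 7, v = 27
  {1, 2, 3}: w = 13 > 12, infeasible
  {1, 2, 4}: w = 8, v = 25
  {1, 3, 4}: w = 13 > 12, infeasible
  {2, 3, 4}: w = 8, v = 33
  {1, 2, 3, 4}: w = 14 > 12, infeasible
Best feasible subset: items [2, 3, 4]
Total weight: 8 <= 12, total value: 33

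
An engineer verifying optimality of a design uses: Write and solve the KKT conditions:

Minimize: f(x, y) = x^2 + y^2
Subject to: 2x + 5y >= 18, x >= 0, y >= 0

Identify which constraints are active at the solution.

KKT conditions for min x^2 + y^2 s.t. 2x + 5y >= 18, x >= 0, y >= 0:
Stationarity: 2x = mu*2 + mu_x, 2y = mu*5 + mu_y, with mu, mu_x, mu_y >= 0
Complementary slackness: mu*(2x + 5y - 18) = 0, mu_x*x = 0, mu_y*y = 0
(0, 0) is infeasible (2*0 + 5*0 < 18), so if mu = 0 stationarity would force x = mu_x/2 >= 0, y = mu_y/2 >= 0 with mu_x*x = mu_y*y = 0, i.e. x = y = 0: contradiction. Hence mu > 0 and 2x + 5y = 18 is active.
Try x > 0, y > 0 (so mu_x = mu_y = 0): x = 2*mu/2, y = 5*mu/2
Substitute: 2*(2*mu/2) + 5*(5*mu/2) = 18
  mu*29/2 = 18 => mu = 36/29
x* = 36/29 > 0, y* = 90/29 > 0, consistent with mu_x = mu_y = 0.
f is convex and the constraints are linear, so this KKT point is the global minimum.
f* = 324/29
Active constraints: 2x + 5y >= 18 (holds with equality, mu = 36/29 > 0); x >= 0 and y >= 0 are inactive (mu_x = mu_y = 0).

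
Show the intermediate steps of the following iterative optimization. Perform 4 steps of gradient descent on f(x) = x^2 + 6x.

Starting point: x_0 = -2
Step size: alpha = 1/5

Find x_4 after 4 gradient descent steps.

f(x) = x^2 + 6x, f'(x) = 2x + (6)
Step 1: f'(-2) = 2, x_1 = -2 - 1/5 * 2 = -12/5
Step 2: f'(-12/5) = 6/5, x_2 = -12/5 - 1/5 * 6/5 = -66/25
Step 3: f'(-66/25) = 18/25, x_3 = -66/25 - 1/5 * 18/25 = -348/125
Step 4: f'(-348/125) = 54/125, x_4 = -348/125 - 1/5 * 54/125 = -1794/625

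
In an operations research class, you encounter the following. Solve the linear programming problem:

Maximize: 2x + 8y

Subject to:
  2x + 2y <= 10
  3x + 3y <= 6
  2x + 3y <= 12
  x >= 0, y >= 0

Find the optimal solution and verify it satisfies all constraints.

Feasible vertices: (0, 0), (0, 2), (2, 0)
Objective 2x + 8y at each vertex:
  (0, 0): 0
  (0, 2): 16
  (2, 0): 4
Maximum is 16 at (0, 2).
Verify constraints at (x, y) = (0, 2):
  2*0 + 2*2 = 4 <= 10
  3*0 + 3*2 = 6 <= 6 (active)
  2*0 + 3*2 = 6 <= 12
  x = 0 >= 0, y = 2 >= 0. All constraints satisfied.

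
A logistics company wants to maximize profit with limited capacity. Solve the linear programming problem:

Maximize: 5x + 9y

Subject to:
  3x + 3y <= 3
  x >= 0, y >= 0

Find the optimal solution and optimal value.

The feasible region has vertices at [(0, 0), (1, 0), (0, 1)].
Checking objective 5x + 9y at each vertex:
  (0, 0): 5*0 + 9*0 = 0
  (1, 0): 5*1 + 9*0 = 5
  (0, 1): 5*0 + 9*1 = 9
Maximum is 9 at (0, 1).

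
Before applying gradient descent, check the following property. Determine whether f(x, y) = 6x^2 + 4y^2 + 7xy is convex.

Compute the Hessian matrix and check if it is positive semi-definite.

f(x,y) = 6x^2 + 4y^2 + 7xy
Hessian H = [[12, 7], [7, 8]]
trace(H) = 20, det(H) = 47
Eigenvalues: (20 +/- sqrt(212)) / 2 = 17.28, 2.72
Since both eigenvalues > 0, f is convex.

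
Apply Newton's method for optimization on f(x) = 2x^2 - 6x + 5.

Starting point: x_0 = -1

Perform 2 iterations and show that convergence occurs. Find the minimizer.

f(x) = 2x^2 - 6x + 5, f'(x) = 4x + (-6), f''(x) = 4
Step 1: f'(-1) = -10, x_1 = -1 - -10/4 = 3/2
Step 2: f'(3/2) = 0, x_2 = 3/2 (converged)
Newton's method converges in 1 step for quadratics.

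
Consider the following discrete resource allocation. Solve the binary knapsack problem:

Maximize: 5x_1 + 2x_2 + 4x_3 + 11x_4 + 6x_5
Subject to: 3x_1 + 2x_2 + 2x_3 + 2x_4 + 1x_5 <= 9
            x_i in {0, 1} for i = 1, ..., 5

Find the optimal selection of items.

Items: item 1 (v=5, w=3), item 2 (v=2, w=2), item 3 (v=4, w=2), item 4 (v=11, w=2), item 5 (v=6, w=1)
Capacity: 9
Checking all 32 subsets (w = total weight, v = total value):
  {}: w = 0, v = 0
  {1}: w = 3, v = 5
  {2}: w = 2, v = 2
  {3}: w = 2, v = 4
  {4}: w = 2, v = 11
  {5}: w = 1, v = 6
  {1, 2}: w = 5, v = 7
  {1, 3}: w = 5, v = 9
  {1, 4}: w = 5, v = 16
  {1, 5}: w = 4, v = 11
  {2, 3}: w = 4, v = 6
  {2, 4}: w = 4, v = 13
  {2, 5}: w = 3, v = 8
  {3, 4}: w = 4, v = 15
  {3, 5}: w = 3, v = 10
  {4, 5}: w = 3, v = 17
  {1, 2, 3}: w = 7, v = 11
  {1, 2, 4}: w = 7, v = 18
  {1, 2, 5}: w = 6, v = 13
  {1, 3, 4}: w = 7, v = 20
  {1, 3, 5}: w = 6, v = 15
  {1, 4, 5}: w = 6, v = 22
  {2, 3, 4}: w = 6, v = 17
  {2, 3, 5}: w = 5, v = 12
  {2, 4, 5}: w = 5, v = 19
  {3, 4, 5}: w = 5, v = 21
  {1, 2, 3, 4}: w = 9, v = 22
  {1, 2, 3, 5}: w = 8, v = 17
  {1, 2, 4, 5}: w = 8, v = 24
  {1, 3, 4, 5}: w = 8, v = 26
  {2, 3, 4, 5}: w = 7, v = 23
  {1, 2, 3, 4, 5}: w = 10 > 9, infeasible
Best feasible subset: items [1, 3, 4, 5]
Total weight: 8 <= 9, total value: 26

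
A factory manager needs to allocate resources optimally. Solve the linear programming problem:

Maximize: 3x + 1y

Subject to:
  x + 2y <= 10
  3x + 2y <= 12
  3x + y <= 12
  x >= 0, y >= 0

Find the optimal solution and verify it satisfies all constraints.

Feasible vertices: (0, 0), (0, 5), (1, 9/2), (4, 0)
Objective 3x + 1y at each vertex:
  (0, 0): 0
  (0, 5): 5
  (1, 9/2): 15/2
  (4, 0): 12
Maximum is 12 at (4, 0).
Verify constraints at (x, y) = (4, 0):
  1*4 + 2*0 = 4 <= 10
  3*4 + 2*0 = 12 <= 12 (active)
  3*4 + 1*0 = 12 <= 12 (active)
  x = 4 >= 0, y = 0 >= 0. All constraints satisfied.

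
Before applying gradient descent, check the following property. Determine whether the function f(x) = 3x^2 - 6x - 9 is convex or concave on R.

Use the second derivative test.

f(x) = 3x^2 - 6x - 9
f'(x) = 6x - 6
f''(x) = 6
Since f''(x) = 6 > 0 for all x, f is convex on R.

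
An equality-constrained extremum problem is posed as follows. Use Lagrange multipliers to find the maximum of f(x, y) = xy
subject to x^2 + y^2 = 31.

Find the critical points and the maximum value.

Lagrange conditions: y = 2*lambda*x and x = 2*lambda*y
If x = 0 then y = 0, violating the constraint, so x, y != 0.
Dividing: y/x = x/y => x^2 = y^2 => y = x or y = -x
Constraint: 2x^2 = 31 => x^2 = 31/2 => x = +/-sqrt(31/2)
Critical points: (sqrt(31/2), sqrt(31/2)), (-sqrt(31/2), -sqrt(31/2)), (sqrt(31/2), -sqrt(31/2)), (-sqrt(31/2), sqrt(31/2))
  y = x:  xy = x^2 = 31/2  at (sqrt(31/2), sqrt(31/2)) and (-sqrt(31/2), -sqrt(31/2))
  y = -x: xy = -x^2 = -31/2 at (sqrt(31/2), -sqrt(31/2)) and (-sqrt(31/2), sqrt(31/2))
Maximum xy = 31/2 at (sqrt(31/2), sqrt(31/2)) and (-sqrt(31/2), -sqrt(31/2))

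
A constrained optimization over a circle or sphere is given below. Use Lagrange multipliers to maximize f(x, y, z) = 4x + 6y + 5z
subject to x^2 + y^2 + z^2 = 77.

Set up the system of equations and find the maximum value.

Lagrange conditions: 4 = 2*lambda*x, 6 = 2*lambda*y, 5 = 2*lambda*z
So x:4 = y:6 = z:5, i.e. x = 4t, y = 6t, z = 5t
Constraint: t^2*(4^2 + 6^2 + 5^2) = 77
  t^2 * 77 = 77  =>  t = sqrt(1)
Maximum = 4*4t + 6*6t + 5*5t = 77*sqrt(1) = 77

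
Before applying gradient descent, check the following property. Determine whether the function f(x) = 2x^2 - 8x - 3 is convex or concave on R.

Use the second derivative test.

f(x) = 2x^2 - 8x - 3
f'(x) = 4x - 8
f''(x) = 4
Since f''(x) = 4 > 0 for all x, f is convex on R.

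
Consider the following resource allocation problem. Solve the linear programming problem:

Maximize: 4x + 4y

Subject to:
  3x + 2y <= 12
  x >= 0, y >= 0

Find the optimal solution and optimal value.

The feasible region has vertices at [(0, 0), (4, 0), (0, 6)].
Checking objective 4x + 4y at each vertex:
  (0, 0): 4*0 + 4*0 = 0
  (4, 0): 4*4 + 4*0 = 16
  (0, 6): 4*0 + 4*6 = 24
Maximum is 24 at (0, 6).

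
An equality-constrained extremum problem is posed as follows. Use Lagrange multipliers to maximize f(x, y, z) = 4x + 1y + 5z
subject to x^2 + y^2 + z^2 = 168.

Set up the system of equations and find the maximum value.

Lagrange conditions: 4 = 2*lambda*x, 1 = 2*lambda*y, 5 = 2*lambda*z
So x:4 = y:1 = z:5, i.e. x = 4t, y = 1t, z = 5t
Constraint: t^2*(4^2 + 1^2 + 5^2) = 168
  t^2 * 42 = 168  =>  t = sqrt(4)
Maximum = 4*4t + 1*1t + 5*5t = 42*sqrt(4) = 84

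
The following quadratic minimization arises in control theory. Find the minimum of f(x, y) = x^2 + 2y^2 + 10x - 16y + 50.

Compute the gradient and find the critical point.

f(x,y) = x^2 + 2y^2 + 10x - 16y + 50
df/dx = 2x + (10) = 0  =>  x = -5
df/dy = 4y + (-16) = 0  =>  y = 4
f(-5, 4) = 1*(-5)^2 + 2*(4)^2 + 10*(-5) + -16*(4) + 50 = -7
Hessian is diagonal with entries 2, 4 > 0, so this is a minimum.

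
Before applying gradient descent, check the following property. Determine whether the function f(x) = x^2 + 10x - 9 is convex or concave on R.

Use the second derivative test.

f(x) = x^2 + 10x - 9
f'(x) = 2x + 10
f''(x) = 2
Since f''(x) = 2 > 0 for all x, f is convex on R.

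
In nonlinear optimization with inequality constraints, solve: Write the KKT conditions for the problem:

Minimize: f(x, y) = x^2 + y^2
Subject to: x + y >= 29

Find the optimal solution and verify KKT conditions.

KKT conditions for min x^2 + y^2 s.t. x + y >= 29:
Stationarity: 2x = mu, 2y = mu
So x = y = mu/2.
Complementary slackness: mu*(x + y - 29) = 0
Primal feasibility: x + y >= 29; dual feasibility: mu >= 0
If mu = 0 then x = y = 0, but 0 + 0 < 29 is infeasible, so the constraint is active.
Constraint active: x + y = 2*(mu/2) = 29 => mu = 29
x = y = 29/2, f = 841/2
Verify: stationarity 2*(29/2) = 29 = mu; primal 29/2 + 29/2 = 29 >= 29; dual mu = 29 >= 0; complementary slackness 29*(29 - 29) = 0. All KKT conditions hold.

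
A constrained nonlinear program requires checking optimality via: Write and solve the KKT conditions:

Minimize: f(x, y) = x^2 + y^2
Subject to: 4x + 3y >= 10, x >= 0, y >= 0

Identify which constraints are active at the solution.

KKT conditions for min x^2 + y^2 s.t. 4x + 3y >= 10, x >= 0, y >= 0:
Stationarity: 2x = mu*4 + mu_x, 2y = mu*3 + mu_y, with mu, mu_x, mu_y >= 0
Complementary slackness: mu*(4x + 3y - 10) = 0, mu_x*x = 0, mu_y*y = 0
(0, 0) is infeasible (4*0 + 3*0 < 10), so if mu = 0 stationarity would force x = mu_x/2 >= 0, y = mu_y/2 >= 0 with mu_x*x = mu_y*y = 0, i.e. x = y = 0: contradiction. Hence mu > 0 and 4x + 3y = 10 is active.
Try x > 0, y > 0 (so mu_x = mu_y = 0): x = 4*mu/2, y = 3*mu/2
Substitute: 4*(4*mu/2) + 3*(3*mu/2) = 10
  mu*25/2 = 10 => mu = 4/5
x* = 8/5 > 0, y* = 6/5 > 0, consistent with mu_x = mu_y = 0.
f is convex and the constraints are linear, so this KKT point is the global minimum.
f* = 4
Active constraints: 4x + 3y >= 10 (holds with equality, mu = 4/5 > 0); x >= 0 and y >= 0 are inactive (mu_x = mu_y = 0).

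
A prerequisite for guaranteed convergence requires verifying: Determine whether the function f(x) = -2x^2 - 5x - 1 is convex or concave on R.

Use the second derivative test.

f(x) = -2x^2 - 5x - 1
f'(x) = -4x - 5
f''(x) = -4
Since f''(x) = -4 < 0 for all x, f is concave on R.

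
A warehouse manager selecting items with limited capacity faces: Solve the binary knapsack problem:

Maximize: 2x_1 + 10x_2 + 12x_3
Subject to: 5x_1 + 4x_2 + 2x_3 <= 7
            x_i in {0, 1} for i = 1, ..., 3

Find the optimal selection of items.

Items: item 1 (v=2, w=5), item 2 (v=10, w=4), item 3 (v=12, w=2)
Capacity: 7
Checking all 8 subsets (w = total weight, v = total value):
  {}: w = 0, v = 0
  {1}: w = 5, v = 2
  {2}: w = 4, v = 10
  {3}: w = 2, v = 12
  {1, 2}: w = 9 > 7, infeasible
  {1, 3}: w = 7, v = 14
  {2, 3}: w = 6, v = 22
  {1, 2, 3}: w = 11 > 7, infeasible
Best feasible subset: items [2, 3]
Total weight: 6 <= 7, total value: 22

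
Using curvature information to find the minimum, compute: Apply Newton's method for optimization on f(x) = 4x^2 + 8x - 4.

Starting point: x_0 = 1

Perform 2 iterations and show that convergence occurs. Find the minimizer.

f(x) = 4x^2 + 8x - 4, f'(x) = 8x + (8), f''(x) = 8
Step 1: f'(1) = 16, x_1 = 1 - 16/8 = -1
Step 2: f'(-1) = 0, x_2 = -1 (converged)
Newton's method converges in 1 step for quadratics.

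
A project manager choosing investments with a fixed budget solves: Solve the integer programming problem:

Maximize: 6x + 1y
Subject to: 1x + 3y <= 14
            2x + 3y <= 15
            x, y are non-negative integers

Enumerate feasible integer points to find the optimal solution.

Constraint 1: 1x + 3y <= 14
Constraint 2: 2x + 3y <= 15
Feasible x range (need y >= 0): 0 <= x <= min(14/1, 15/2) => x in {0, ..., 7}.
Enumerate feasible integer points row by row (the coefficient of y is 1 > 0, so for each x the largest feasible y gives the best value):
  x = 0: y <= min((14 - 1*0)/3, (15 - 2*0)/3) => y in {0, ..., 4}; best 6*0 + 1*4 = 4
  x = 1: y <= min((14 - 1*1)/3, (15 - 2*1)/3) => y in {0, ..., 4}; best 6*1 + 1*4 = 10
  x = 2: y <= min((14 - 1*2)/3, (15 - 2*2)/3) => y in {0, ..., 3}; best 6*2 + 1*3 = 15
  x = 3: y <= min((14 - 1*3)/3, (15 - 2*3)/3) => y in {0, ..., 3}; best 6*3 + 1*3 = 21
  x = 4: y <= min((14 - 1*4)/3, (15 - 2*4)/3) => y in {0, ..., 2}; best 6*4 + 1*2 = 26
  x = 5: y <= min((14 - 1*5)/3, (15 - 2*5)/3) => y in {0, ..., 1}; best 6*5 + 1*1 = 31
  x = 6: y <= min((14 - 1*6)/3, (15 - 2*6)/3) => y in {0, ..., 1}; best 6*6 + 1*1 = 37
  x = 7: y <= min((14 - 1*7)/3, (15 - 2*7)/3) => y in {0}; best 6*7 + 1*0 = 42
The maximum 6x + 1y = 42 is achieved at x = 7, y = 0.
Check: 1*7 + 3*0 = 7 <= 14 and 2*7 + 3*0 = 14 <= 15.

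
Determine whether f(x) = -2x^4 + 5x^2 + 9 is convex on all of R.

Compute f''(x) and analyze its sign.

f(x) = -2x^4 + 5x^2 + 9
f'(x) = -8x^3 + 10x
f''(x) = -24x^2 + 10
f''(x) = -24x^2 + 10 -> -inf as |x| -> inf
Therefore, f is not globally convex on R.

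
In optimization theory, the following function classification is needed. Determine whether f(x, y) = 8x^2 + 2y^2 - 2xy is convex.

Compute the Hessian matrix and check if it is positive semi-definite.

f(x,y) = 8x^2 + 2y^2 - 2xy
Hessian H = [[16, -2], [-2, 4]]
trace(H) = 20, det(H) = 60
Eigenvalues: (20 +/- sqrt(160)) / 2 = 16.32, 3.675
Since both eigenvalues > 0, f is convex.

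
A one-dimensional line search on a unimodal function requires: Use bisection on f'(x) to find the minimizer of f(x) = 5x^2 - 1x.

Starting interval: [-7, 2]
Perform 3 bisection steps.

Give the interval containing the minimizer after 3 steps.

Finding critical point of f(x) = 5x^2 - 1x using bisection on f'(x) = 10x + -1.
f'(x) = 0 when x = 1/10.
Starting interval: [-7, 2]
Step 1: mid = -5/2, f'(mid) = -26, new interval = [-5/2, 2]
Step 2: mid = -1/4, f'(mid) = -7/2, new interval = [-1/4, 2]
Step 3: mid = 7/8, f'(mid) = 31/4, new interval = [-1/4, 7/8]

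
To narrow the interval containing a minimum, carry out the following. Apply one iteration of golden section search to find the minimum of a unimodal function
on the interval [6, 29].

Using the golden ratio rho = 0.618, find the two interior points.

Golden section search on [6, 29].
Golden ratio rho = 0.618 (approx).
Interior points:
  x_1 = 6 + (1-0.618)*23 = 14.7860
  x_2 = 6 + 0.618*23 = 20.2140
Compare f(x_1) and f(x_2) to determine which subinterval to keep.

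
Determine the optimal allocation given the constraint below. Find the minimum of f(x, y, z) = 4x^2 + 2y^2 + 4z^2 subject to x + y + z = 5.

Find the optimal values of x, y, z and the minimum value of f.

Using Lagrange multipliers on f = 4x^2 + 2y^2 + 4z^2 with constraint x + y + z = 5:
Conditions: 2*4*x = lambda, 2*2*y = lambda, 2*4*z = lambda
So x = lambda/8, y = lambda/4, z = lambda/8
Substituting into constraint: lambda * (1/2) = 5
lambda = 10
x = 5/4, y = 5/2, z = 5/4
Minimum value = 25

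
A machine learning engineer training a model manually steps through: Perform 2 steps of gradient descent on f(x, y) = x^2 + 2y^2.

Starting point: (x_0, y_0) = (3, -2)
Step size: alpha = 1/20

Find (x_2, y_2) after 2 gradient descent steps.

f(x,y) = x^2 + 2y^2
grad_x = 2x + 0y, grad_y = 4y + 0x
Step 1: grad = (6, -8), (27/10, -8/5)
Step 2: grad = (27/5, -32/5), (243/100, -32/25)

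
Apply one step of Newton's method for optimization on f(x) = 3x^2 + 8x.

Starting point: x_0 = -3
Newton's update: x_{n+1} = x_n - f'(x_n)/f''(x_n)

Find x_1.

f(x) = 3x^2 + 8x
f'(x) = 6x + (8), f''(x) = 6
Newton step: x_1 = x_0 - f'(x_0)/f''(x_0)
f'(-3) = -10
x_1 = -3 - -10/6 = -4/3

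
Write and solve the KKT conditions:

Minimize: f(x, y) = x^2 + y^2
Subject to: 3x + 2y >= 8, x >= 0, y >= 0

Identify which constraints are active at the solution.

KKT conditions for min x^2 + y^2 s.t. 3x + 2y >= 8, x >= 0, y >= 0:
Stationarity: 2x = mu*3 + mu_x, 2y = mu*2 + mu_y, with mu, mu_x, mu_y >= 0
Complementary slackness: mu*(3x + 2y - 8) = 0, mu_x*x = 0, mu_y*y = 0
(0, 0) is infeasible (3*0 + 2*0 < 8), so if mu = 0 stationarity would force x = mu_x/2 >= 0, y = mu_y/2 >= 0 with mu_x*x = mu_y*y = 0, i.e. x = y = 0: contradiction. Hence mu > 0 and 3x + 2y = 8 is active.
Try x > 0, y > 0 (so mu_x = mu_y = 0): x = 3*mu/2, y = 2*mu/2
Substitute: 3*(3*mu/2) + 2*(2*mu/2) = 8
  mu*13/2 = 8 => mu = 16/13
x* = 24/13 > 0, y* = 16/13 > 0, consistent with mu_x = mu_y = 0.
f is convex and the constraints are linear, so this KKT point is the global minimum.
f* = 64/13
Active constraints: 3x + 2y >= 8 (holds with equality, mu = 16/13 > 0); x >= 0 and y >= 0 are inactive (mu_x = mu_y = 0).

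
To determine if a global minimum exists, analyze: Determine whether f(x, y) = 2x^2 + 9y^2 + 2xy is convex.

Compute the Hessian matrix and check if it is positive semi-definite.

f(x,y) = 2x^2 + 9y^2 + 2xy
Hessian H = [[4, 2], [2, 18]]
trace(H) = 22, det(H) = 68
Eigenvalues: (22 +/- sqrt(212)) / 2 = 18.28, 3.72
Since both eigenvalues > 0, f is convex.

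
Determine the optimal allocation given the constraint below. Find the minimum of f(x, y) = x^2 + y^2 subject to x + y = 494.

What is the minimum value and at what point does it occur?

Substitute y = 494 - x into f(x,y) = x^2 + y^2:
g(x) = x^2 + (494 - x)^2 = 2x^2 - 988x + 244036
g'(x) = 4x - 988 = 0  =>  x = 247
y = 494 - 247 = 247
Minimum value = 247^2 + 247^2 = 122018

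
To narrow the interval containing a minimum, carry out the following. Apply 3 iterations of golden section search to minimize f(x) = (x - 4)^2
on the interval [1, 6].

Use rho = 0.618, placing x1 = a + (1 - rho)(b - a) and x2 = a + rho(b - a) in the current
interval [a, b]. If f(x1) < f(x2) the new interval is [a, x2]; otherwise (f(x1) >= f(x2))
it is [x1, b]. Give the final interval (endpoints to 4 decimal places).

Golden section search for min of f(x) = (x - 4)^2 on [1, 6].
Each step: x1 = a + (1 - rho)(b - a), x2 = a + rho(b - a); if f(x1) < f(x2) keep [a, x2], otherwise keep [x1, b].
Step 1: [1.0000, 6.0000], x1=2.9100 (f=1.1881), x2=4.0900 (f=0.0081); f(x1) > f(x2) => keep [2.9100, 6.0000]
Step 2: [2.9100, 6.0000], x1=4.0904 (f=0.0082), x2=4.8196 (f=0.6718); f(x1) < f(x2) => keep [2.9100, 4.8196]
Step 3: [2.9100, 4.8196], x1=3.6395 (f=0.1300), x2=4.0901 (f=0.0081); f(x1) > f(x2) => keep [3.6395, 4.8196]
Final interval: [3.6395, 4.8196]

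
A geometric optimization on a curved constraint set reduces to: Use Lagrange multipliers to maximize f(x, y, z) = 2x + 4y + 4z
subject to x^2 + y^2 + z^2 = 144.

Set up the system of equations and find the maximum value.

Lagrange conditions: 2 = 2*lambda*x, 4 = 2*lambda*y, 4 = 2*lambda*z
So x:2 = y:4 = z:4, i.e. x = 2t, y = 4t, z = 4t
Constraint: t^2*(2^2 + 4^2 + 4^2) = 144
  t^2 * 36 = 144  =>  t = sqrt(4)
Maximum = 2*2t + 4*4t + 4*4t = 36*sqrt(4) = 72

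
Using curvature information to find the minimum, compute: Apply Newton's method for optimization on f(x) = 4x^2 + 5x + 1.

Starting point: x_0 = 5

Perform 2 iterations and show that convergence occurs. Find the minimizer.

f(x) = 4x^2 + 5x + 1, f'(x) = 8x + (5), f''(x) = 8
Step 1: f'(5) = 45, x_1 = 5 - 45/8 = -5/8
Step 2: f'(-5/8) = 0, x_2 = -5/8 (converged)
Newton's method converges in 1 step for quadratics.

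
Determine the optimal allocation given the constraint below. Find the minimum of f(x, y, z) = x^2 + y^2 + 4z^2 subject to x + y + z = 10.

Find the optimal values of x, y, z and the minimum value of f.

Using Lagrange multipliers on f = x^2 + y^2 + 4z^2 with constraint x + y + z = 10:
Conditions: 2*1*x = lambda, 2*1*y = lambda, 2*4*z = lambda
So x = lambda/2, y = lambda/2, z = lambda/8
Substituting into constraint: lambda * (9/8) = 10
lambda = 80/9
x = 40/9, y = 40/9, z = 10/9
Minimum value = 400/9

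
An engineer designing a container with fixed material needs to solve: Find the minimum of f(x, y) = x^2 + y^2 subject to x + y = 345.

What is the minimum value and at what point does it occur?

Substitute y = 345 - x into f(x,y) = x^2 + y^2:
g(x) = x^2 + (345 - x)^2 = 2x^2 - 690x + 119025
g'(x) = 4x - 690 = 0  =>  x = 345/2
y = 345 - 345/2 = 345/2
Minimum value = (345/2)^2 + (345/2)^2 = 119025/2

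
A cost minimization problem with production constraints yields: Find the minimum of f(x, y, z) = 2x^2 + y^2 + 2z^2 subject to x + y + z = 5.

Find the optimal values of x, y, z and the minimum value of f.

Using Lagrange multipliers on f = 2x^2 + y^2 + 2z^2 with constraint x + y + z = 5:
Conditions: 2*2*x = lambda, 2*1*y = lambda, 2*2*z = lambda
So x = lambda/4, y = lambda/2, z = lambda/4
Substituting into constraint: lambda * (1) = 5
lambda = 5
x = 5/4, y = 5/2, z = 5/4
Minimum value = 25/2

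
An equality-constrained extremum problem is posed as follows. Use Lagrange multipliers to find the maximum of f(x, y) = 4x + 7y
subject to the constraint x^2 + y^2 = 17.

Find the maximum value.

Set up Lagrange conditions: grad f = lambda * grad g
  4 = 2*lambda*x
  7 = 2*lambda*y
From these: x/y = 4/7, so x = 4t, y = 7t for some t.
Substitute into constraint: (4t)^2 + (7t)^2 = 17
  t^2 * 65 = 17
  t = sqrt(17/65)
Maximum = 4*x + 7*y = (4^2 + 7^2)*t = 65 * sqrt(17/65) = sqrt(1105)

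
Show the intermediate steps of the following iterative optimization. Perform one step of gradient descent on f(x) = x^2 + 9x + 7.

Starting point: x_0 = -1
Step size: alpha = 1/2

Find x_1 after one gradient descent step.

f(x) = x^2 + 9x + 7
f'(x) = 2x + 9
f'(-1) = 2*-1 + (9) = 7
x_1 = x_0 - alpha * f'(x_0) = -1 - 1/2 * 7 = -9/2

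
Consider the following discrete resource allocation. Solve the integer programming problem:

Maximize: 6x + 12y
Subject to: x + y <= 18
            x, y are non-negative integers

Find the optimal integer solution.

Objective: 6x + 12y, constraint: x + y <= 18
Coefficient of y is 12 > coefficient of x is 6, so allocate the entire budget to y.
Optimal: x = 0, y = 18, value = 216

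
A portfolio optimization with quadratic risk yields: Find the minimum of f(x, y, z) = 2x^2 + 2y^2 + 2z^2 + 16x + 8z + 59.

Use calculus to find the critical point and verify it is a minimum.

f(x,y,z) = 2x^2 + 2y^2 + 2z^2 + 16x + 8z + 59
df/dx = 4x + (16) = 0 => x = -4
df/dy = 4y + (0) = 0 => y = 0
df/dz = 4z + (8) = 0 => z = -2
f(-4,0,-2) = 2*(-4)^2 + 2*(0)^2 + 2*(-2)^2 + 16*(-4) + 8*(-2) + 59 = 19
Hessian is diagonal with entries 4, 4, 4 > 0, confirmed minimum.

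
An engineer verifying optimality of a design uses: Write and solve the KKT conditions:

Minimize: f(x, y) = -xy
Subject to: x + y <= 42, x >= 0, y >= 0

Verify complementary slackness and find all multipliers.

Problem: min -xy s.t. x + y <= 42 (multiplier lambda), x >= 0 (mu_x), y >= 0 (mu_y)
KKT stationarity: -y + lambda - mu_x = 0, -x + lambda - mu_y = 0, with lambda, mu_x, mu_y >= 0
Complementary slackness: lambda*(x + y - 42) = 0, mu_x*x = 0, mu_y*y = 0
If lambda = 0: y = -mu_x <= 0 and x = -mu_y <= 0 force x = y = 0 with f = 0; but x = y = 21 is feasible with f = -441 < 0, so this is not the minimum. Hence lambda > 0 and x + y = 42.
Try x > 0, y > 0 (so mu_x = mu_y = 0): y = lambda, x = lambda => x = y = lambda
x + y = 42 => 2*lambda = 42 => lambda = 21
x* = y* = 21 > 0, consistent with mu_x = mu_y = 0.
(Any feasible point with x = 0 or y = 0 has f = 0 > -441, so the minimum is not on those boundaries.)
min(-xy) = -441 (i.e. max xy = 441)
Multipliers: lambda = 21, mu_x = 0, mu_y = 0
Complementary slackness: lambda*(x + y - 42) = 21*(21 + 21 - 42) = 0, mu_x*x = 0*21 = 0, mu_y*y = 0*21 = 0. Satisfied.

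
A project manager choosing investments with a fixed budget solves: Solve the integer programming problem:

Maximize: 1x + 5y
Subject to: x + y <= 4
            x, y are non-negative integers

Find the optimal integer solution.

Objective: 1x + 5y, constraint: x + y <= 4
Coefficient of y is 5 > coefficient of x is 1, so allocate the entire budget to y.
Optimal: x = 0, y = 4, value = 20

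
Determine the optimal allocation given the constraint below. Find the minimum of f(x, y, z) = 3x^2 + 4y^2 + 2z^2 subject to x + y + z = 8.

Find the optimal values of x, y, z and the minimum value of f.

Using Lagrange multipliers on f = 3x^2 + 4y^2 + 2z^2 with constraint x + y + z = 8:
Conditions: 2*3*x = lambda, 2*4*y = lambda, 2*2*z = lambda
So x = lambda/6, y = lambda/8, z = lambda/4
Substituting into constraint: lambda * (13/24) = 8
lambda = 192/13
x = 32/13, y = 24/13, z = 48/13
Minimum value = 768/13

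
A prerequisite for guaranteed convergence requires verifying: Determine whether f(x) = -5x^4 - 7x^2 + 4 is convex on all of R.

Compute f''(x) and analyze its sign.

f(x) = -5x^4 - 7x^2 + 4
f'(x) = -20x^3 + -14x
f''(x) = -60x^2 + -14
f''(x) = -60x^2 + -14 <= -14 < 0 for all x
Therefore, f is concave on R.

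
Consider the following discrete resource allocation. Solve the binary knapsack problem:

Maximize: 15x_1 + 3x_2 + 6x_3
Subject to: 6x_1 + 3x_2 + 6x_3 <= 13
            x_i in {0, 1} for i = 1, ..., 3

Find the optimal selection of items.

Items: item 1 (v=15, w=6), item 2 (v=3, w=3), item 3 (v=6, w=6)
Capacity: 13
Checking all 8 subsets (w = total weight, v = total value):
  {}: w = 0, v = 0
  {1}: w = 6, v = 15
  {2}: w = 3, v = 3
  {3}: w = 6, v = 6
  {1, 2}: w = 9, v = 18
  {1, 3}: w = 12, v = 21
  {2, 3}: w = 9, v = 9
  {1, 2, 3}: w = 15 > 13, infeasible
Best feasible subset: items [1, 3]
Total weight: 12 <= 13, total value: 21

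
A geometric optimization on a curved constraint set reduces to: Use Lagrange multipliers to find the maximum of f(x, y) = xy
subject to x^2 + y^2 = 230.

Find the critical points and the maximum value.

Lagrange conditions: y = 2*lambda*x and x = 2*lambda*y
If x = 0 then y = 0, violating the constraint, so x, y != 0.
Dividing: y/x = x/y => x^2 = y^2 => y = x or y = -x
Constraint: 2x^2 = 230 => x^2 = 115 => x = +/-sqrt(115)
Critical points: (sqrt(115), sqrt(115)), (-sqrt(115), -sqrt(115)), (sqrt(115), -sqrt(115)), (-sqrt(115), sqrt(115))
  y = x:  xy = x^2 = 115  at (sqrt(115), sqrt(115)) and (-sqrt(115), -sqrt(115))
  y = -x: xy = -x^2 = -115 at (sqrt(115), -sqrt(115)) and (-sqrt(115), sqrt(115))
Maximum xy = 115 at (sqrt(115), sqrt(115)) and (-sqrt(115), -sqrt(115))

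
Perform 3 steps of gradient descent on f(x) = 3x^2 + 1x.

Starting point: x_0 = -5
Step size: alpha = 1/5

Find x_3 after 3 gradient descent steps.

f(x) = 3x^2 + 1x, f'(x) = 6x + (1)
Step 1: f'(-5) = -29, x_1 = -5 - 1/5 * -29 = 4/5
Step 2: f'(4/5) = 29/5, x_2 = 4/5 - 1/5 * 29/5 = -9/25
Step 3: f'(-9/25) = -29/25, x_3 = -9/25 - 1/5 * -29/25 = -16/125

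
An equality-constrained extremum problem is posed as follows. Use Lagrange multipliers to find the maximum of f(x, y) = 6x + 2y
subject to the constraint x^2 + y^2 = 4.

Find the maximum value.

Set up Lagrange conditions: grad f = lambda * grad g
  6 = 2*lambda*x
  2 = 2*lambda*y
From these: x/y = 6/2, so x = 6t, y = 2t for some t.
Substitute into constraint: (6t)^2 + (2t)^2 = 4
  t^2 * 40 = 4
  t = sqrt(4/40)
Maximum = 6*x + 2*y = (6^2 + 2^2)*t = 40 * sqrt(4/40) = sqrt(160)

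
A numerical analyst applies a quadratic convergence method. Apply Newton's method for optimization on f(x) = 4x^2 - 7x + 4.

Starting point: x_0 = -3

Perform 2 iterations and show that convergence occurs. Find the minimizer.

f(x) = 4x^2 - 7x + 4, f'(x) = 8x + (-7), f''(x) = 8
Step 1: f'(-3) = -31, x_1 = -3 - -31/8 = 7/8
Step 2: f'(7/8) = 0, x_2 = 7/8 (converged)
Newton's method converges in 1 step for quadratics.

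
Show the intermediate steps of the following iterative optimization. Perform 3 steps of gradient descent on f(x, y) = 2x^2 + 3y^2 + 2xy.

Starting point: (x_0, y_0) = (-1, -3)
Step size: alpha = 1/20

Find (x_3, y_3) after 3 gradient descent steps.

f(x,y) = 2x^2 + 3y^2 + 2xy
grad_x = 4x + 2y, grad_y = 6y + 2x
Step 1: grad = (-10, -20), (-1/2, -2)
Step 2: grad = (-6, -13), (-1/5, -27/20)
Step 3: grad = (-7/2, -17/2), (-1/40, -37/40)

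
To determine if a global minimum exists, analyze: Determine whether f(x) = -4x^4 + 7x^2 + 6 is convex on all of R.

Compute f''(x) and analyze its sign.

f(x) = -4x^4 + 7x^2 + 6
f'(x) = -16x^3 + 14x
f''(x) = -48x^2 + 14
f''(x) = -48x^2 + 14 -> -inf as |x| -> inf
Therefore, f is not globally convex on R.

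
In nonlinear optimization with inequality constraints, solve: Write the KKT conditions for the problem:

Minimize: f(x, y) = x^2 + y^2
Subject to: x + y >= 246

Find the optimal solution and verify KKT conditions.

KKT conditions for min x^2 + y^2 s.t. x + y >= 246:
Stationarity: 2x = mu, 2y = mu
So x = y = mu/2.
Complementary slackness: mu*(x + y - 246) = 0
Primal feasibility: x + y >= 246; dual feasibility: mu >= 0
If mu = 0 then x = y = 0, but 0 + 0 < 246 is infeasible, so the constraint is active.
Constraint active: x + y = 2*(mu/2) = 246 => mu = 246
x = y = 123, f = 30258
Verify: stationarity 2*123 = 246 = mu; primal 123 + 123 = 246 >= 246; dual mu = 246 >= 0; complementary slackness 246*(246 - 246) = 0. All KKT conditions hold.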